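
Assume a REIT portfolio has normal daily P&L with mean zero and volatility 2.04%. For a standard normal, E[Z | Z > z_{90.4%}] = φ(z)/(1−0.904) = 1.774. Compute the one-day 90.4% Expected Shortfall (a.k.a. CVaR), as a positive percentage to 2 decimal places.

3.62%

ES = 2.04% × 1.774 = 3.619%.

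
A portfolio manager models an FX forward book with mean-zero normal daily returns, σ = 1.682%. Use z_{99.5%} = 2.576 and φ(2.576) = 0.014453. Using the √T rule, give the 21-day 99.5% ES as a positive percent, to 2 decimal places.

22.28%

σ_{21d} = 1.682% × √21 = 7.708%.
ES multiplier = φ(z)/(1−α) = 0.014453/0.005 = 2.891.
ES = 7.708% × 2.891 = 22.284%.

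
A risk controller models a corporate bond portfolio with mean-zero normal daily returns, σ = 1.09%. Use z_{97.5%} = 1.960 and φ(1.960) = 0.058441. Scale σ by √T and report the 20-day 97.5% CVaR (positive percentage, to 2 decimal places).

σ_{20d} = 1.09% × √20 = 4.875%.
ES multiplier = φ(z)/(1−α) = 0.058441/0.025 = 2.338.
ES = 4.875% × 2.338 = 11.398%.

11.40%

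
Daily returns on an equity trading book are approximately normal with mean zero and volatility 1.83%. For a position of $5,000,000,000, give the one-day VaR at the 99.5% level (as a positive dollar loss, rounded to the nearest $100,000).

At 99.5% one-sided, z = 2.576.
VaR = z·σ = 2.576 × 1.83% = 4.714%.
On $5,000,000,000: 0.04714 × $5,000,000,000 = $235,700,000.

$235,700,000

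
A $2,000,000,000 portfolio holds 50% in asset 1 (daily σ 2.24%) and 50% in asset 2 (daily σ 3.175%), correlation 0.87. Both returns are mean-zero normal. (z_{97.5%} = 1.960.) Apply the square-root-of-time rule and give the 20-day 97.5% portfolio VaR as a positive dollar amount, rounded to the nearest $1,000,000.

σ_p = √(0.5²·2.24² + 0.5²·3.175² + 2·0.87·0.5·0.5·2.24·3.175) = 2.621%.
σ_{20d} = 2.621% × √20 = 11.721%.
VaR = 1.960 × 11.721% = 22.973%; on $2,000,000,000 that is $459,460,000.

$459,000,000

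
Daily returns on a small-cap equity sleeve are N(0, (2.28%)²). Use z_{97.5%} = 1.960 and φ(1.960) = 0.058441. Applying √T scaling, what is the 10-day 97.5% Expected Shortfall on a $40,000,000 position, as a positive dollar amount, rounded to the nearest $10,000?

$6,740,000

σ_{10d} = 2.28% × √10 = 7.210%.
ES multiplier = φ(z)/(1−α) = 0.058441/0.025 = 2.338.
ES = 7.210% × 2.338 = 16.857%; on $40,000,000: $6,742,800.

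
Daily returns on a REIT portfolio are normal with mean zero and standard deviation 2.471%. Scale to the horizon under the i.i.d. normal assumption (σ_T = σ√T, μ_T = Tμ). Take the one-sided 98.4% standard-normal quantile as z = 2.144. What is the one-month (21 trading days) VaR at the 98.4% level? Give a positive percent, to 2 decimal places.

σ_{21d} = 2.471% × √21 = 11.324%.
VaR = 2.144 × 11.324% = 24.279%.

24.28%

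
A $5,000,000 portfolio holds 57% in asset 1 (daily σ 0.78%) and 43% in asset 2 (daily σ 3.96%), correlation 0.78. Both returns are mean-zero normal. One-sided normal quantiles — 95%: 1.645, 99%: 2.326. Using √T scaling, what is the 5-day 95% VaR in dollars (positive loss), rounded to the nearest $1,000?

σ_p = √(0.57²·0.78² + 0.43²·3.96² + 2·0.78·0.57·0.43·0.78·3.96) = 2.068%.
σ_{5d} = 2.068% × √5 = 4.624%.
VaR = 1.645 × 4.624% = 7.606%; on $5,000,000 that is $380,300.

$380,000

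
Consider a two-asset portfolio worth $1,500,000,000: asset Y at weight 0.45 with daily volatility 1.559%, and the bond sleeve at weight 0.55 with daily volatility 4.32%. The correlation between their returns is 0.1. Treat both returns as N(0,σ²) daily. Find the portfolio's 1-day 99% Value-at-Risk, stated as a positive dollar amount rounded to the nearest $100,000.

$88,800,000

σ_p² = 0.45²·1.559² + 0.55²·4.32² + 2·0.1·0.45·0.55·1.559·4.32 = 6.4709 (%²).
σ_p = √6.4709 = 2.544%.
At 99%, z = 2.326.
VaR = 2.326 × 2.544% = 5.917%; on $1,500,000,000 that is $88,755,000.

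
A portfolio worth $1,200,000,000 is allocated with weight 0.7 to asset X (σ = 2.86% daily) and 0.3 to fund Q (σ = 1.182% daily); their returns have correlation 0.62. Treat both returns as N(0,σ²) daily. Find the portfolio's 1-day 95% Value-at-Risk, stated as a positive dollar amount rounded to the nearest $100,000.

$44,200,000

σ_p² = 0.7²·2.86² + 0.3²·1.182² + 2·0.62·0.7·0.3·2.86·1.182 = 5.0140 (%²).
σ_p = √5.0140 = 2.239%.
At 95%, z = 1.645.
VaR = 1.645 × 2.239% = 3.683%; on $1,200,000,000 that is $44,196,000.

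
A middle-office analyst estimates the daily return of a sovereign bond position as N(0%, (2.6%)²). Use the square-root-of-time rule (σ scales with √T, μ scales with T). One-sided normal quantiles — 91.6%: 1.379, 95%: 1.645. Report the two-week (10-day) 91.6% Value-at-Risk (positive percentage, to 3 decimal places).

σ_{10d} = 2.6% × √10 = 8.222%.
VaR = 1.379 × 8.222% = 11.338%.

11.338%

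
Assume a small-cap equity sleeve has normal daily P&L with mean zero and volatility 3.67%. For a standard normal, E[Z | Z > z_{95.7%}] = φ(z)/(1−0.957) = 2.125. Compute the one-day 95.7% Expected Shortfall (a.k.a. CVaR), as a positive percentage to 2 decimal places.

ES = 3.67% × 2.125 = 7.799%.

7.80%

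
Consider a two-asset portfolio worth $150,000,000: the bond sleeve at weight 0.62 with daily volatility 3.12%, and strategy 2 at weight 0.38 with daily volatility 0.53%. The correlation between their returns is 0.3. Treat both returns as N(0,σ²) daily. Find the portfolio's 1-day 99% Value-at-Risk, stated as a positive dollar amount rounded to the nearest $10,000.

$6,990,000

σ_p² = 0.62²·3.12² + 0.38²·0.53² + 2·0.3·0.62·0.38·3.12·0.53 = 4.0162 (%²).
σ_p = √4.0162 = 2.004%.
At 99%, z = 2.326.
VaR = 2.326 × 2.004% = 4.661%; on $150,000,000 that is $6,991,500.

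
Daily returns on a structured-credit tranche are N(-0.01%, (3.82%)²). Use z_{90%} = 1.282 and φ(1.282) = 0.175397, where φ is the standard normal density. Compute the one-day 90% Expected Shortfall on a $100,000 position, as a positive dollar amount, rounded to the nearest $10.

$6,710

Tail multiplier: φ(z)/(1−α) = 0.175397 / 0.1 = 1.754.
ES = −(-0.01%) + 3.82% × 1.754 = 6.710%.
On $100,000: 0.06710 × $100,000 = $6,710.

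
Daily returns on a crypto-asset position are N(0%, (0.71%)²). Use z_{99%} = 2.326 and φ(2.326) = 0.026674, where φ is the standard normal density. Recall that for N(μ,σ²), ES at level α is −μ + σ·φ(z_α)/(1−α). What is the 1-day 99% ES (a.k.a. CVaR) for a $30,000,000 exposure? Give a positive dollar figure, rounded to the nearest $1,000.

$568,000

Tail multiplier: φ(z)/(1−α) = 0.026674 / 0.01 = 2.667.
ES = 0.71% × 2.667 = 1.894%.
On $30,000,000: 0.01894 × $30,000,000 = $568,200.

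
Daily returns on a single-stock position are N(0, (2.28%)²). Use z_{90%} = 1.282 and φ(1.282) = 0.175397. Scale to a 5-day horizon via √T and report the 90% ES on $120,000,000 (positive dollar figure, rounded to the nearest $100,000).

σ_{5d} = 2.28% × √5 = 5.098%.
ES multiplier = φ(z)/(1−α) = 0.175397/0.1 = 1.754.
ES = 5.098% × 1.754 = 8.942%; on $120,000,000: $10,730,400.

$10,700,000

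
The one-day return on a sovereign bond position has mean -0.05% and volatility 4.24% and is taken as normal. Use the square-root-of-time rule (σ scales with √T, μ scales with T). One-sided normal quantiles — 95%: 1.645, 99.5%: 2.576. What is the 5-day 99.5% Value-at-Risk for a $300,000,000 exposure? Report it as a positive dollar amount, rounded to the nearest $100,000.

σ_{5d} = 4.24% × √5 = 9.481%; μ_{5d} = 5 × -0.05% = -0.250%.
VaR = −(-0.250%) + 2.576 × 9.481% = 24.673%.
On $300,000,000: 0.24673 × $300,000,000 = $74,019,000.

$74,000,000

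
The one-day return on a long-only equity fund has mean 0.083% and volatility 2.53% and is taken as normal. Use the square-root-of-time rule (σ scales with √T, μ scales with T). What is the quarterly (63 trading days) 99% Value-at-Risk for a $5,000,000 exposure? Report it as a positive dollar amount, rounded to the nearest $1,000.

At 99%, z = 2.326.
σ_{63d} = 2.53% × √63 = 20.081%; μ_{63d} = 63 × 0.083% = 5.229%.
VaR = −(5.229%) + 2.326 × 20.081% = 41.479%.
On $5,000,000: 0.41479 × $5,000,000 = $2,073,950.

$2,074,000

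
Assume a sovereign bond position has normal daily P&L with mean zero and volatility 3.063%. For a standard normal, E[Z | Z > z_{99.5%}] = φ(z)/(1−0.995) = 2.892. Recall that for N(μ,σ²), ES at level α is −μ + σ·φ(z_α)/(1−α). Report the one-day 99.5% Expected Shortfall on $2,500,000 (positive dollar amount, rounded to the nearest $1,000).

ES = 3.063% × 2.892 = 8.858%.
On $2,500,000: 0.08858 × $2,500,000 = $221,450.

$221,000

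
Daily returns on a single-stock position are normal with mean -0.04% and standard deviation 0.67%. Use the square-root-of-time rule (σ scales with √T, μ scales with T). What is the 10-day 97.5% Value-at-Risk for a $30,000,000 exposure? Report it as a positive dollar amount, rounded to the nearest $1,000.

$1,366,000

At 97.5%, z = 1.960.
σ_{10d} = 0.67% × √10 = 2.119%; μ_{10d} = 10 × -0.04% = -0.400%.
VaR = −(-0.400%) + 1.960 × 2.119% = 4.553%.
On $30,000,000: 0.04553 × $30,000,000 = $1,365,900.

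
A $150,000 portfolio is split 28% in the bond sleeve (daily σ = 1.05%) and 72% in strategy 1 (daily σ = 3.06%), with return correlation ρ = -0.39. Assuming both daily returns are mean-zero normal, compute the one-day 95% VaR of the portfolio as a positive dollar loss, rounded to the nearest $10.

$5,200

σ_p² = 0.28²·1.05² + 0.72²·3.06² + 2·-0.39·0.28·0.72·1.05·3.06 = 4.4353 (%²).
σ_p = √4.4353 = 2.106%.
At 95%, z = 1.645.
VaR = 1.645 × 2.106% = 3.464%; on $150,000 that is $5,196.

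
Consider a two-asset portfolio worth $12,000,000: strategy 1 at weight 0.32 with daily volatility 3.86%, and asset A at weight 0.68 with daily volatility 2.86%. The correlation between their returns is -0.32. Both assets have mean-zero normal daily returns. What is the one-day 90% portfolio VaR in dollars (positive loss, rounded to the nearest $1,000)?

σ_p² = 0.32²·3.86² + 0.68²·2.86² + 2·-0.32·0.32·0.68·3.86·2.86 = 3.7705 (%²).
σ_p = √3.7705 = 1.942%.
At 90%, z = 1.282.
VaR = 1.282 × 1.942% = 2.490%; on $12,000,000 that is $298,800.

$299,000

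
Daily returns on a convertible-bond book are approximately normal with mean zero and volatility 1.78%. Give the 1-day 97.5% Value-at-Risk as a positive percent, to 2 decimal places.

At 97.5% one-sided, z = 1.960.
VaR = z·σ = 1.960 × 1.78% = 3.489%.

3.49%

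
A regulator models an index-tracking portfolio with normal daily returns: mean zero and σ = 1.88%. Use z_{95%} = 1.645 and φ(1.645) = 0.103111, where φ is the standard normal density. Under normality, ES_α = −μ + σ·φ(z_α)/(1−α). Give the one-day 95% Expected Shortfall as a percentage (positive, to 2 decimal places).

3.88%

Tail multiplier: φ(z)/(1−α) = 0.103111 / 0.05 = 2.062.
ES = 1.88% × 2.062 = 3.877%.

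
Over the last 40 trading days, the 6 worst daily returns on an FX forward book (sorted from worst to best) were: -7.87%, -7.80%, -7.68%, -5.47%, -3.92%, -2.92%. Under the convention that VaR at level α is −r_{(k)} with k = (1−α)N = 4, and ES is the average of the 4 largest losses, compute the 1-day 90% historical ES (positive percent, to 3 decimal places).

7.205%

The 4 worst returns sum to -28.82%.
ES = −(-28.82%) / 4 = 7.205%.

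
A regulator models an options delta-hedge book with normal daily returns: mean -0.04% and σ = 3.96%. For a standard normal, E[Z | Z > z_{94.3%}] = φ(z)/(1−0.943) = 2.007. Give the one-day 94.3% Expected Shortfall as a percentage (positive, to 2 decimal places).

ES = −(-0.04%) + 3.96% × 2.007 = 7.988%.

7.99%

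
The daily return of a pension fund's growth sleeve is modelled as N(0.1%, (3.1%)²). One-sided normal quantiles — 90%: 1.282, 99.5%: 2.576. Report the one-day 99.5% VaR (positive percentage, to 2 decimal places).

VaR = −μ + z·σ = −(0.1%) + 2.576 × 3.1% = 7.886%.

7.89%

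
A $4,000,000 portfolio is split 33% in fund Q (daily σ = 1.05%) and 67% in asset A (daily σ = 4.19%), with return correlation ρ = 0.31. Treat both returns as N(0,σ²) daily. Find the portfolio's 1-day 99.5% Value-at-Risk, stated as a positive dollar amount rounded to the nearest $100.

$302,200

σ_p² = 0.33²·1.05² + 0.67²·4.19² + 2·0.31·0.33·0.67·1.05·4.19 = 8.6041 (%²).
σ_p = √8.6041 = 2.933%.
At 99.5%, z = 2.576.
VaR = 2.576 × 2.933% = 7.555%; on $4,000,000 that is $302,200.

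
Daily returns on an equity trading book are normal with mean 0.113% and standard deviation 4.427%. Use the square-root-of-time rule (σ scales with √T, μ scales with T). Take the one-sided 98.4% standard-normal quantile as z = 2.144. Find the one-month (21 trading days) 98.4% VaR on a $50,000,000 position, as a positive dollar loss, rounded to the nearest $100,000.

σ_{21d} = 4.427% × √21 = 20.287%; μ_{21d} = 21 × 0.113% = 2.373%.
VaR = −(2.373%) + 2.144 × 20.287% = 41.122%.
On $50,000,000: 0.41122 × $50,000,000 = $20,561,000.

$20,600,000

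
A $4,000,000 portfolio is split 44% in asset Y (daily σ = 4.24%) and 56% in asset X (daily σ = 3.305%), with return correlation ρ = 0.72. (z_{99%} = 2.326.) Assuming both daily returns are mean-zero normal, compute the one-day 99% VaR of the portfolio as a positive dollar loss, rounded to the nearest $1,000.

σ_p² = 0.44²·4.24² + 0.56²·3.305² + 2·0.72·0.44·0.56·4.24·3.305 = 11.8780 (%²).
σ_p = √11.8780 = 3.446%.
VaR = 2.326 × 3.446% = 8.015%; on $4,000,000 that is $320,600.

$321,000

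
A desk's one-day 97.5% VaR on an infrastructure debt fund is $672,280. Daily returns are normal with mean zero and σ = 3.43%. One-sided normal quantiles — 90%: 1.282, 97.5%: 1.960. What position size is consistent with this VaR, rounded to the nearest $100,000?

VaR as a fraction of value: z·σ = 1.960 × 3.43% = 6.7228%.
Position = $672,280 / 0.067228 = $10,000,000.

$10,000,000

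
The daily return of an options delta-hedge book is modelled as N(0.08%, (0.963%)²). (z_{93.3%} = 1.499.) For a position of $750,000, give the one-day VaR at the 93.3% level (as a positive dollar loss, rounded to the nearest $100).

VaR = −μ + z·σ = −(0.08%) + 1.499 × 0.963% = 1.364%.
On $750,000: 0.01364 × $750,000 = $10,230.

$10,200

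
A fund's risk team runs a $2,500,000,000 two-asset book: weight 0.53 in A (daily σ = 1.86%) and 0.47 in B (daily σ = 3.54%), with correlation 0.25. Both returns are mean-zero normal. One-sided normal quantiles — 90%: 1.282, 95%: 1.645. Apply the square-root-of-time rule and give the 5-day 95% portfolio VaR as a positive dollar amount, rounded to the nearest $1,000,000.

σ_p = √(0.53²·1.86² + 0.47²·3.54² + 2·0.25·0.53·0.47·1.86·3.54) = 2.135%.
σ_{5d} = 2.135% × √5 = 4.774%.
VaR = 1.645 × 4.774% = 7.853%; on $2,500,000,000 that is $196,325,000.

$196,000,000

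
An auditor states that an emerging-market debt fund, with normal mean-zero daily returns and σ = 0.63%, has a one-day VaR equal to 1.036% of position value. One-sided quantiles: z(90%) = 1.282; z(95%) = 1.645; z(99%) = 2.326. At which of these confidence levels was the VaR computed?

Implied z = VaR/σ = 1.036 / 0.63 = 1.644.
This matches z(95%) = 1.645.

95%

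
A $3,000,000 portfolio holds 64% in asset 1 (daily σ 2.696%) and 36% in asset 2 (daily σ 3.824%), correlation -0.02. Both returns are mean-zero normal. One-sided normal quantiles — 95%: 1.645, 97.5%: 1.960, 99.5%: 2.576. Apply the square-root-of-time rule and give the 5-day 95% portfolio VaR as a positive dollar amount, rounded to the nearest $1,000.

σ_p = √(0.64²·2.696² + 0.36²·3.824² + 2·-0.02·0.64·0.36·2.696·3.824) = 2.186%.
σ_{5d} = 2.186% × √5 = 4.888%.
VaR = 1.645 × 4.888% = 8.041%; on $3,000,000 that is $241,230.

$241,000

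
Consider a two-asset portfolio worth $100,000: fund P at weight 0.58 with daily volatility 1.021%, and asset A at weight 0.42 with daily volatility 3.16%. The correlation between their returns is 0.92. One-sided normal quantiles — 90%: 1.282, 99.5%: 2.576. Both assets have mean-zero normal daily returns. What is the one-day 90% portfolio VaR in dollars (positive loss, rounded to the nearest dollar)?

σ_p² = 0.58²·1.021² + 0.42²·3.16² + 2·0.92·0.58·0.42·1.021·3.16 = 3.5583 (%²).
σ_p = √3.5583 = 1.886%.
VaR = 1.282 × 1.886% = 2.418%; on $100,000 that is $2,418.

$2,418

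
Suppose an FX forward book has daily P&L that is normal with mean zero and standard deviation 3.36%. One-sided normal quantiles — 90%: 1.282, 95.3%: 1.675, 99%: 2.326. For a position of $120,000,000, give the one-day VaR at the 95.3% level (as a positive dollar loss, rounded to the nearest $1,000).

VaR = z·σ = 1.675 × 3.36% = 5.628%.
On $120,000,000: 0.05628 × $120,000,000 = $6,753,600.

$6,754,000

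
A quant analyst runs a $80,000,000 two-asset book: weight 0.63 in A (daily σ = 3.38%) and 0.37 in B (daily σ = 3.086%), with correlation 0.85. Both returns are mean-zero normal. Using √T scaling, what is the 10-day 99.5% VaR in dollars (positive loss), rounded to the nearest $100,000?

$20,600,000

σ_p = √(0.63²·3.38² + 0.37²·3.086² + 2·0.85·0.63·0.37·3.38·3.086) = 3.158%.
σ_{10d} = 3.158% × √10 = 9.986%.
z(99.5%) = 2.576.
VaR = 2.576 × 9.986% = 25.724%; on $80,000,000 that is $20,579,200.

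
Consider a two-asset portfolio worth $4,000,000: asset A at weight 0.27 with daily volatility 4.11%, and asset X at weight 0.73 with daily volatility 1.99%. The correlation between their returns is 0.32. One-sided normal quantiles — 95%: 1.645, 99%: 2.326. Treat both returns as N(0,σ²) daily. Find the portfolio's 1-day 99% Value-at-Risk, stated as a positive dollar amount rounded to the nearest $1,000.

σ_p² = 0.27²·4.11² + 0.73²·1.99² + 2·0.32·0.27·0.73·4.11·1.99 = 4.3735 (%²).
σ_p = √4.3735 = 2.091%.
VaR = 2.326 × 2.091% = 4.864%; on $4,000,000 that is $194,560.

$195,000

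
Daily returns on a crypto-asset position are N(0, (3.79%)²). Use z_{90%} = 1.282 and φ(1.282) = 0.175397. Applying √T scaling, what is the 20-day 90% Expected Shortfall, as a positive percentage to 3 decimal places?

σ_{20d} = 3.79% × √20 = 16.949%.
ES multiplier = φ(z)/(1−α) = 0.175397/0.1 = 1.754.
ES = 16.949% × 1.754 = 29.729%.

29.729%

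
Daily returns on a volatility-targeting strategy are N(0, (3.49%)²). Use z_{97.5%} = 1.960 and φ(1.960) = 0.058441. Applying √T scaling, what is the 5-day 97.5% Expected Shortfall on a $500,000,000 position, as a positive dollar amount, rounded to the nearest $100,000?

$91,200,000

σ_{5d} = 3.49% × √5 = 7.804%.
ES multiplier = φ(z)/(1−α) = 0.058441/0.025 = 2.338.
ES = 7.804% × 2.338 = 18.246%; on $500,000,000: $91,230,000.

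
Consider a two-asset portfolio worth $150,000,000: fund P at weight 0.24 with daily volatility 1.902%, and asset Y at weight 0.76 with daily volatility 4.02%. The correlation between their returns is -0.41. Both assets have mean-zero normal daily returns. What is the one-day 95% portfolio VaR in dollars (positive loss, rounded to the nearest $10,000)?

σ_p² = 0.24²·1.902² + 0.76²·4.02² + 2·-0.41·0.24·0.76·1.902·4.02 = 8.3990 (%²).
σ_p = √8.3990 = 2.898%.
At 95%, z = 1.645.
VaR = 1.645 × 2.898% = 4.767%; on $150,000,000 that is $7,150,500.

$7,150,000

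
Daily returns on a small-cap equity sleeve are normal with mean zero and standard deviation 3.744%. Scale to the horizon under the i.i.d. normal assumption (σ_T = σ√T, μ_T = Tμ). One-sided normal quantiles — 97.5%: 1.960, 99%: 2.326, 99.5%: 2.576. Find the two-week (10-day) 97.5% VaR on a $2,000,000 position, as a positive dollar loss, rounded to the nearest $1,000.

$464,000

σ_{10d} = 3.744% × √10 = 11.840%.
VaR = 1.960 × 11.840% = 23.206%.
On $2,000,000: 0.23206 × $2,000,000 = $464,120.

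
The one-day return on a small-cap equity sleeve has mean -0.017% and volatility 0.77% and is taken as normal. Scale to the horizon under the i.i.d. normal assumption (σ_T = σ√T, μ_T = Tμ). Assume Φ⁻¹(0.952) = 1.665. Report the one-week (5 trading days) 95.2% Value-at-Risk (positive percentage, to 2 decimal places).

2.95%

σ_{5d} = 0.77% × √5 = 1.722%; μ_{5d} = 5 × -0.017% = -0.085%.
VaR = −(-0.085%) + 1.665 × 1.722% = 2.952%.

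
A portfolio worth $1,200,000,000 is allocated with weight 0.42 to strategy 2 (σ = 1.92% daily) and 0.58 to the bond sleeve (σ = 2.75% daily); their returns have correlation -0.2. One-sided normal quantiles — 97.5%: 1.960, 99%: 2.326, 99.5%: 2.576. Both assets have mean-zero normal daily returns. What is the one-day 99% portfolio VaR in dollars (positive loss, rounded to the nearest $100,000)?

$45,700,000

σ_p² = 0.42²·1.92² + 0.58²·2.75² + 2·-0.2·0.42·0.58·1.92·2.75 = 2.6798 (%²).
σ_p = √2.6798 = 1.637%.
VaR = 2.326 × 1.637% = 3.808%; on $1,200,000,000 that is $45,696,000.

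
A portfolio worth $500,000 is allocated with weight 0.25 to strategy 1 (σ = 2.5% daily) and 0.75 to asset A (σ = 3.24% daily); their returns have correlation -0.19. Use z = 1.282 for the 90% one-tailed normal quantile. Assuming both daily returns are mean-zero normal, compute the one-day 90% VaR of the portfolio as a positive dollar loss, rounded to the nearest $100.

$15,300

σ_p² = 0.25²·2.5² + 0.75²·3.24² + 2·-0.19·0.25·0.75·2.5·3.24 = 5.7184 (%²).
σ_p = √5.7184 = 2.391%.
VaR = 1.282 × 2.391% = 3.065%; on $500,000 that is $15,325.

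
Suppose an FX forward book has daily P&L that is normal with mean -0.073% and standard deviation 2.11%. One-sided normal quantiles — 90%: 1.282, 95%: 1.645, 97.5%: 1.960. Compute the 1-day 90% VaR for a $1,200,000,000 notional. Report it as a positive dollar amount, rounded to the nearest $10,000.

VaR = −μ + z·σ = −(-0.073%) + 1.282 × 2.11% = 2.778%.
On $1,200,000,000: 0.02778 × $1,200,000,000 = $33,336,000.

$33,340,000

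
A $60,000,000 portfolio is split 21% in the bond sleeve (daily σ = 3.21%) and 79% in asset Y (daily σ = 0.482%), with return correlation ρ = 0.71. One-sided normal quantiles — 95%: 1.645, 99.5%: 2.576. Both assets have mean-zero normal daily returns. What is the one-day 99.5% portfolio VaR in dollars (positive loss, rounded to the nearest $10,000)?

σ_p² = 0.21²·3.21² + 0.79²·0.482² + 2·0.71·0.21·0.79·3.21·0.482 = 0.9639 (%²).
σ_p = √0.9639 = 0.982%.
VaR = 2.576 × 0.982% = 2.530%; on $60,000,000 that is $1,518,000.

$1,520,000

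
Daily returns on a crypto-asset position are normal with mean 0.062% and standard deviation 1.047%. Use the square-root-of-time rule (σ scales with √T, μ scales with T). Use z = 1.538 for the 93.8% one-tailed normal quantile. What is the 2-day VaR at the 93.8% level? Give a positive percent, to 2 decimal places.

σ_{2d} = 1.047% × √2 = 1.481%; μ_{2d} = 2 × 0.062% = 0.124%.
VaR = −(0.124%) + 1.538 × 1.481% = 2.154%.

2.15%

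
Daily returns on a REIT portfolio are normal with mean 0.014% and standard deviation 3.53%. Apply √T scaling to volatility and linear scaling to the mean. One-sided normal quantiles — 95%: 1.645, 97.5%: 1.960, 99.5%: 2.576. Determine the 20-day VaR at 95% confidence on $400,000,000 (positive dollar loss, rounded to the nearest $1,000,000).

σ_{20d} = 3.53% × √20 = 15.787%; μ_{20d} = 20 × 0.014% = 0.280%.
VaR = −(0.280%) + 1.645 × 15.787% = 25.690%.
On $400,000,000: 0.25690 × $400,000,000 = $102,760,000.

$103,000,000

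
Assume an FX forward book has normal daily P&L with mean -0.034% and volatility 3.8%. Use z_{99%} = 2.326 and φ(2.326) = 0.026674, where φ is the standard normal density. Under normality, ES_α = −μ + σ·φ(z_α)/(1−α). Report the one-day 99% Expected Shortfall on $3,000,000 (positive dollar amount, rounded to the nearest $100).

Tail multiplier: φ(z)/(1−α) = 0.026674 / 0.01 = 2.667.
ES = −(-0.034%) + 3.8% × 2.667 = 10.169%.
On $3,000,000: 0.10169 × $3,000,000 = $305,070.

$305,100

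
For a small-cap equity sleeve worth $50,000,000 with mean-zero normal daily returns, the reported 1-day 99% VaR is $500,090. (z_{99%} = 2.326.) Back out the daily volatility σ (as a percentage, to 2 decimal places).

VaR as a fraction: $500,090 / $50,000,000 = 1.000%.
σ = VaR / z = 1.000% / 2.326 = 0.430%.

0.43%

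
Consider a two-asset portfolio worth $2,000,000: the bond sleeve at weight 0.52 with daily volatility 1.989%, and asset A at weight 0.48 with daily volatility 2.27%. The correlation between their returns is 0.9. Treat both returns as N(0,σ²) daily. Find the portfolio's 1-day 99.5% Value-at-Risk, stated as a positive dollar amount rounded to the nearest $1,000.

σ_p² = 0.52²·1.989² + 0.48²·2.27² + 2·0.9·0.52·0.48·1.989·2.27 = 4.2855 (%²).
σ_p = √4.2855 = 2.070%.
At 99.5%, z = 2.576.
VaR = 2.576 × 2.070% = 5.332%; on $2,000,000 that is $106,640.

$107,000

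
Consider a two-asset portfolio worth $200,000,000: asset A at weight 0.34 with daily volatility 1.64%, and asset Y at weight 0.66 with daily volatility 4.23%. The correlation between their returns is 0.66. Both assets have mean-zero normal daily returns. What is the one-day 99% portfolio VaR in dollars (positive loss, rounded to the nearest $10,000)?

σ_p² = 0.34²·1.64² + 0.66²·4.23² + 2·0.66·0.34·0.66·1.64·4.23 = 10.1599 (%²).
σ_p = √10.1599 = 3.187%.
At 99%, z = 2.326.
VaR = 2.326 × 3.187% = 7.413%; on $200,000,000 that is $14,826,000.

$14,830,000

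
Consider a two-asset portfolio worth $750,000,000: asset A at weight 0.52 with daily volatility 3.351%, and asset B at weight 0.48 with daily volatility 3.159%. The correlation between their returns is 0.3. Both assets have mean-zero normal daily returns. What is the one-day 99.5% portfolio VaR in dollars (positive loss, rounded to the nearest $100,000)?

σ_p² = 0.52²·3.351² + 0.48²·3.159² + 2·0.3·0.52·0.48·3.351·3.159 = 6.9209 (%²).
σ_p = √6.9209 = 2.631%.
At 99.5%, z = 2.576.
VaR = 2.576 × 2.631% = 6.777%; on $750,000,000 that is $50,827,500.

$50,800,000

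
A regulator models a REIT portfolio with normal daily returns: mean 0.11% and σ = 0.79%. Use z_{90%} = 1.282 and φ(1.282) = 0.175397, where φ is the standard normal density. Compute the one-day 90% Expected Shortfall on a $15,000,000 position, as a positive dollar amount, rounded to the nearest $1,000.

Tail multiplier: φ(z)/(1−α) = 0.175397 / 0.1 = 1.754.
ES = −(0.11%) + 0.79% × 1.754 = 1.276%.
On $15,000,000: 0.01276 × $15,000,000 = $191,400.

$191,000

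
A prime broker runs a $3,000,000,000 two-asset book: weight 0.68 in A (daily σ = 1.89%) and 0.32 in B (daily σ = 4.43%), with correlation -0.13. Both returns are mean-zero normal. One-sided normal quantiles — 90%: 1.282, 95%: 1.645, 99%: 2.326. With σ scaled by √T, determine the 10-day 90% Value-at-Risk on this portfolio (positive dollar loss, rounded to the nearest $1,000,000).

$217,000,000

σ_p = √(0.68²·1.89² + 0.32²·4.43² + 2·-0.13·0.68·0.32·1.89·4.43) = 1.785%.
σ_{10d} = 1.785% × √10 = 5.645%.
VaR = 1.282 × 5.645% = 7.237%; on $3,000,000,000 that is $217,110,000.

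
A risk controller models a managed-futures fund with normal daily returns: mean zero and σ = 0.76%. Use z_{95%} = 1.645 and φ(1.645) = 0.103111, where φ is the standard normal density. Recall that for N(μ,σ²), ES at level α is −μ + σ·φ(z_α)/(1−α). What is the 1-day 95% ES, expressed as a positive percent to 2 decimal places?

1.57%

Tail multiplier: φ(z)/(1−α) = 0.103111 / 0.05 = 2.062.
ES = 0.76% × 2.062 = 1.567%.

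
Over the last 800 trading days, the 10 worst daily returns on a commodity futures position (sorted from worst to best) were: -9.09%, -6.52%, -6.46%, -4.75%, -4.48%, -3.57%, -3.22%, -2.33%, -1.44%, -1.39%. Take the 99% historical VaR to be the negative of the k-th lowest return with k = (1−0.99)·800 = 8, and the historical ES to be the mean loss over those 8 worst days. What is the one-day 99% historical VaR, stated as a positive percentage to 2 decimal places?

k = 8; the 8th lowest return is -2.33%, so VaR = 2.33%.

2.33%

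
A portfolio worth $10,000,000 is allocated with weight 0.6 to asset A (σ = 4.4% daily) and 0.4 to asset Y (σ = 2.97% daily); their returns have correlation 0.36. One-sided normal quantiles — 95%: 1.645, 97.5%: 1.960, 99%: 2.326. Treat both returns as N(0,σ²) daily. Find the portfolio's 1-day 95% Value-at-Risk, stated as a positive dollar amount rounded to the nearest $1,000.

σ_p² = 0.6²·4.4² + 0.4²·2.97² + 2·0.36·0.6·0.4·4.4·2.97 = 10.6391 (%²).
σ_p = √10.6391 = 3.262%.
VaR = 1.645 × 3.262% = 5.366%; on $10,000,000 that is $536,600.

$537,000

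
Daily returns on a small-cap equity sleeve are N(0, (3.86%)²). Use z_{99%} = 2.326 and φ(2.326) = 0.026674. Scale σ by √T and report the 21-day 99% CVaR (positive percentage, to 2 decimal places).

47.18%

σ_{21d} = 3.86% × √21 = 17.689%.
ES multiplier = φ(z)/(1−α) = 0.026674/0.01 = 2.667.
ES = 17.689% × 2.667 = 47.177%.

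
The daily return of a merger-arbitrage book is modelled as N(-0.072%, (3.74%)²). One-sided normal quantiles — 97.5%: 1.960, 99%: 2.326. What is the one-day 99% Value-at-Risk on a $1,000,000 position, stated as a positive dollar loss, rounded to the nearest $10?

VaR = −μ + z·σ = −(-0.072%) + 2.326 × 3.74% = 8.771%.
On $1,000,000: 0.08771 × $1,000,000 = $87,710.

$87,710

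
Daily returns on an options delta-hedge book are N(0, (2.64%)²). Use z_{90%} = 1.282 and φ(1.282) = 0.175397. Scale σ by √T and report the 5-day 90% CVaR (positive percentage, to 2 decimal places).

σ_{5d} = 2.64% × √5 = 5.903%.
ES multiplier = φ(z)/(1−α) = 0.175397/0.1 = 1.754.
ES = 5.903% × 1.754 = 10.354%.

10.35%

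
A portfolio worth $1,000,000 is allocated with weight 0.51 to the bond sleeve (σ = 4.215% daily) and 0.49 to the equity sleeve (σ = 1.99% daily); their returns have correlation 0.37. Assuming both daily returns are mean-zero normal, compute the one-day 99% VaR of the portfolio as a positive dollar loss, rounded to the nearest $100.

$62,100

σ_p² = 0.51²·4.215² + 0.49²·1.99² + 2·0.37·0.51·0.49·4.215·1.99 = 7.1229 (%²).
σ_p = √7.1229 = 2.669%.
At 99%, z = 2.326.
VaR = 2.326 × 2.669% = 6.208%; on $1,000,000 that is $62,080.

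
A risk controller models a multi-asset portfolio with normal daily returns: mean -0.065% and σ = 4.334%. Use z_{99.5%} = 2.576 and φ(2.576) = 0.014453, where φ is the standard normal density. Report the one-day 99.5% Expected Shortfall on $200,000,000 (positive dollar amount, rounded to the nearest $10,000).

$25,190,000

Tail multiplier: φ(z)/(1−α) = 0.014453 / 0.005 = 2.891.
ES = −(-0.065%) + 4.334% × 2.891 = 12.595%.
On $200,000,000: 0.12595 × $200,000,000 = $25,190,000.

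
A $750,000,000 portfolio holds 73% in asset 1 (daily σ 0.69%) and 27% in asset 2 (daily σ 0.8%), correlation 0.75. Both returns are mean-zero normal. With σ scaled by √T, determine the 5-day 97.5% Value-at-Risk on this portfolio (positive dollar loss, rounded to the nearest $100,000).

σ_p = √(0.73²·0.69² + 0.27²·0.8² + 2·0.75·0.73·0.27·0.69·0.8) = 0.681%.
σ_{5d} = 0.681% × √5 = 1.523%.
z(97.5%) = 1.960.
VaR = 1.960 × 1.523% = 2.985%; on $750,000,000 that is $22,387,500.

$22,400,000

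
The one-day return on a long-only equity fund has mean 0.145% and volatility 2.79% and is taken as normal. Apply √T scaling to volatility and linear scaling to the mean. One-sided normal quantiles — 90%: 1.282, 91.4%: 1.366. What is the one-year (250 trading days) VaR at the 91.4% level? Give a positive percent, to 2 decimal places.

24.01%

σ_{250d} = 2.79% × √250 = 44.114%; μ_{250d} = 250 × 0.145% = 36.250%.
VaR = −(36.250%) + 1.366 × 44.114% = 24.010%.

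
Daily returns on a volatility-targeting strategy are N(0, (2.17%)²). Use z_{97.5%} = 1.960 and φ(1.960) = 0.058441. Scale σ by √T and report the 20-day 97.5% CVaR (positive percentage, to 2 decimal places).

σ_{20d} = 2.17% × √20 = 9.705%.
ES multiplier = φ(z)/(1−α) = 0.058441/0.025 = 2.338.
ES = 9.705% × 2.338 = 22.690%.

22.69%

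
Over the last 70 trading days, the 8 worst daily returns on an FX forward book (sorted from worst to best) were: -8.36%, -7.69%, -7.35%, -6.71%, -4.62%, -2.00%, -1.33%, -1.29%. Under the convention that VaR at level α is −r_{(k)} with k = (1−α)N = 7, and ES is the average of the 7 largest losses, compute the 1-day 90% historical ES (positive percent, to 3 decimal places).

The 7 worst returns sum to -38.06%.
ES = −(-38.06%) / 7 = 5.4371…% ≈ 5.437%.

5.437%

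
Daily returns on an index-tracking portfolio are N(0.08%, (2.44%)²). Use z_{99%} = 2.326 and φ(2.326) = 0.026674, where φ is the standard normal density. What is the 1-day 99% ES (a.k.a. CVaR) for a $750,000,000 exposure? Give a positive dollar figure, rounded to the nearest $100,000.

$48,200,000

Tail multiplier: φ(z)/(1−α) = 0.026674 / 0.01 = 2.667.
ES = −(0.08%) + 2.44% × 2.667 = 6.427%.
On $750,000,000: 0.06427 × $750,000,000 = $48,202,500.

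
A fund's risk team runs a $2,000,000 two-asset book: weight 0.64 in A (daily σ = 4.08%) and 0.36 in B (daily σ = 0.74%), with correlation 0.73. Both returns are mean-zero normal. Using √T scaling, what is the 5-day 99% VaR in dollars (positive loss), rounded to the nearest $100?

$292,500

σ_p = √(0.64²·4.08² + 0.36²·0.74² + 2·0.73·0.64·0.36·4.08·0.74) = 2.812%.
σ_{5d} = 2.812% × √5 = 6.288%.
z(99%) = 2.326.
VaR = 2.326 × 6.288% = 14.626%; on $2,000,000 that is $292,520.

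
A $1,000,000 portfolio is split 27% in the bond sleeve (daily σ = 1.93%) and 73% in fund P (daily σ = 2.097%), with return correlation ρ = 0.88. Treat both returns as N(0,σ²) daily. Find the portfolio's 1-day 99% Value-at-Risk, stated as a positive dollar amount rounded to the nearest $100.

σ_p² = 0.27²·1.93² + 0.73²·2.097² + 2·0.88·0.27·0.73·1.93·2.097 = 4.0189 (%²).
σ_p = √4.0189 = 2.005%.
At 99%, z = 2.326.
VaR = 2.326 × 2.005% = 4.664%; on $1,000,000 that is $46,640.

$46,600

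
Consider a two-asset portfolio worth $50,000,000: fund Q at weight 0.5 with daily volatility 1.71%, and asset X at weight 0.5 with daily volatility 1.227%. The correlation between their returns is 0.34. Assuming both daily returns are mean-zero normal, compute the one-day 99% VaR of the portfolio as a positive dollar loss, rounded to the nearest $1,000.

σ_p² = 0.5²·1.71² + 0.5²·1.227² + 2·0.34·0.5·0.5·1.71·1.227 = 1.4641 (%²).
σ_p = √1.4641 = 1.210%.
At 99%, z = 2.326.
VaR = 2.326 × 1.210% = 2.814%; on $50,000,000 that is $1,407,000.

$1,407,000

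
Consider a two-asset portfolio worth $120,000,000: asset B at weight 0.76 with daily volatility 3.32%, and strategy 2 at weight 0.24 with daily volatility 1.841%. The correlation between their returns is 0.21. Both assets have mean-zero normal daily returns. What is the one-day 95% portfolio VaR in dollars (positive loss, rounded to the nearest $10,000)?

$5,230,000

σ_p² = 0.76²·3.32² + 0.24²·1.841² + 2·0.21·0.76·0.24·3.32·1.841 = 7.0300 (%²).
σ_p = √7.0300 = 2.651%.
At 95%, z = 1.645.
VaR = 1.645 × 2.651% = 4.361%; on $120,000,000 that is $5,233,200.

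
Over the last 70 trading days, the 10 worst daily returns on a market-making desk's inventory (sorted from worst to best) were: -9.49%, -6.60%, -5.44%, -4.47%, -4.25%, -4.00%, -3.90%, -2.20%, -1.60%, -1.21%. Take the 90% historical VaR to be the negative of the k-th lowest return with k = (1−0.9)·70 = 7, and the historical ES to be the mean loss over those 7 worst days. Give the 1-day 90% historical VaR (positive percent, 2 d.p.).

3.90%

k = 7; the 7th lowest return is -3.90%, so VaR = 3.90%.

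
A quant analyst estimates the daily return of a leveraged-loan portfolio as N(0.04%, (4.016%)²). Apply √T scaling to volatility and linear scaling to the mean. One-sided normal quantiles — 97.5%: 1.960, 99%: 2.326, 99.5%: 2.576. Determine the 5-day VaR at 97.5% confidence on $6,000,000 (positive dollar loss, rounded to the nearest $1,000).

σ_{5d} = 4.016% × √5 = 8.980%; μ_{5d} = 5 × 0.04% = 0.200%.
VaR = −(0.200%) + 1.960 × 8.980% = 17.401%.
On $6,000,000: 0.17401 × $6,000,000 = $1,044,060.

$1,044,000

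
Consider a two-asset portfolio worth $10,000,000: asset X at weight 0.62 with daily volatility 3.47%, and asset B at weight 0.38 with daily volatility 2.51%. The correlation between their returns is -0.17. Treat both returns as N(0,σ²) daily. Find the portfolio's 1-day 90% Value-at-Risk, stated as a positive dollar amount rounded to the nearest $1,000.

σ_p² = 0.62²·3.47² + 0.38²·2.51² + 2·-0.17·0.62·0.38·3.47·2.51 = 4.8406 (%²).
σ_p = √4.8406 = 2.200%.
At 90%, z = 1.282.
VaR = 1.282 × 2.200% = 2.820%; on $10,000,000 that is $282,000.

$282,000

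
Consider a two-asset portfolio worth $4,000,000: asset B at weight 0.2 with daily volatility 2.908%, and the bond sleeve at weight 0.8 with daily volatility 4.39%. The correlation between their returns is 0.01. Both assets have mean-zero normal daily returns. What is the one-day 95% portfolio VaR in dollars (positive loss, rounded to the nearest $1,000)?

$235,000

σ_p² = 0.2²·2.908² + 0.8²·4.39² + 2·0.01·0.2·0.8·2.908·4.39 = 12.7133 (%²).
σ_p = √12.7133 = 3.566%.
At 95%, z = 1.645.
VaR = 1.645 × 3.566% = 5.866%; on $4,000,000 that is $234,640.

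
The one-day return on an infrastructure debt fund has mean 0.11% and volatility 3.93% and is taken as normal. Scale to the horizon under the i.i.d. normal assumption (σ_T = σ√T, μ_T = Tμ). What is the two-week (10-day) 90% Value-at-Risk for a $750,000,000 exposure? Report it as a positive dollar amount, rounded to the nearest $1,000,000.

$111,000,000

At 90%, z = 1.282.
σ_{10d} = 3.93% × √10 = 12.428%; μ_{10d} = 10 × 0.11% = 1.100%.
VaR = −(1.100%) + 1.282 × 12.428% = 14.833%.
On $750,000,000: 0.14833 × $750,000,000 = $111,247,500.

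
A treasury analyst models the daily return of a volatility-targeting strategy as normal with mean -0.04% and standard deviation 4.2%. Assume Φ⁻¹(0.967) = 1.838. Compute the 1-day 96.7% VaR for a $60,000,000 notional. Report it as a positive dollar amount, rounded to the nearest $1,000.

$4,656,000

VaR = −μ + z·σ = −(-0.04%) + 1.838 × 4.2% = 7.760%.
On $60,000,000: 0.07760 × $60,000,000 = $4,656,000.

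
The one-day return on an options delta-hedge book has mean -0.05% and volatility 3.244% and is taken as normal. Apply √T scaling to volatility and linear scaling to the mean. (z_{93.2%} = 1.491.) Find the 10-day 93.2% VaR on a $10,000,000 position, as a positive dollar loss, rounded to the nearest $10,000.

σ_{10d} = 3.244% × √10 = 10.258%; μ_{10d} = 10 × -0.05% = -0.500%.
VaR = −(-0.500%) + 1.491 × 10.258% = 15.795%.
On $10,000,000: 0.15795 × $10,000,000 = $1,579,500.

$1,580,000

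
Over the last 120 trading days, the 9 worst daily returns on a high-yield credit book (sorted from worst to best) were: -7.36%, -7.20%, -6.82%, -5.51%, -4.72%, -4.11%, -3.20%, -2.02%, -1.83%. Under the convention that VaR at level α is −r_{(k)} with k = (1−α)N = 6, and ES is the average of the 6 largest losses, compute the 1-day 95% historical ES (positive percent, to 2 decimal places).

The 6 worst returns sum to -35.72%.
ES = −(-35.72%) / 6 = 5.9533…% ≈ 5.95%.

5.95%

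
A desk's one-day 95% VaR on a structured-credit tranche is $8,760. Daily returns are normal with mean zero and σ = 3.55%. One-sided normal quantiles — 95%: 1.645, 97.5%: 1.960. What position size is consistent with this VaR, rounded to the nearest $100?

VaR as a fraction of value: z·σ = 1.645 × 3.55% = 5.83975%.
Position = $8,760 / 0.0583975 = $150,006.

$150,000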